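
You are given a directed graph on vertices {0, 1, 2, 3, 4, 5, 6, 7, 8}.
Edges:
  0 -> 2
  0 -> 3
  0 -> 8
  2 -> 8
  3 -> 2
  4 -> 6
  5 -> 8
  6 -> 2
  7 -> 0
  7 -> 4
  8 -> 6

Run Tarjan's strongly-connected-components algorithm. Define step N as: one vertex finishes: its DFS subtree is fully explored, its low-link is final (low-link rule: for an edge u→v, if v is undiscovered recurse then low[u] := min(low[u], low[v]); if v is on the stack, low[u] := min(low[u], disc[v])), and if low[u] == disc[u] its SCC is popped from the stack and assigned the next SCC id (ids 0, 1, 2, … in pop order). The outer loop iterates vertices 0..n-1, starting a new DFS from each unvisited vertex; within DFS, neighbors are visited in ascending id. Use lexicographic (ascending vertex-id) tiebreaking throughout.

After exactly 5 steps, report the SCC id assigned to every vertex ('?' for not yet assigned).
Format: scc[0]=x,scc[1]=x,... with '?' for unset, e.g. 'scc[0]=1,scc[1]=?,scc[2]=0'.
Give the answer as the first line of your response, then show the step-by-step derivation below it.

scc[0]=2,scc[1]=?,scc[2]=0,scc[3]=1,scc[4]=?,scc[5]=?,scc[6]=0,scc[7]=?,scc[8]=0

step 1: low=(low[0]=0,low[1]=?,low[2]=1,low[3]=?,low[4]=?,low[5]=?,low[6]=1,low[7]=?,low[8]=2); scc=(scc[0]=?,scc[1]=?,scc[2]=?,scc[3]=?,scc[4]=?,scc[5]=?,scc[6]=?,scc[7]=?,scc[8]=?)
step 2: low=(low[0]=0,low[1]=?,low[2]=1,low[3]=?,low[4]=?,low[5]=?,low[6]=1,low[7]=?,low[8]=1); scc=(scc[0]=?,scc[1]=?,scc[2]=?,scc[3]=?,scc[4]=?,scc[5]=?,scc[6]=?,scc[7]=?,scc[8]=?)
step 3: low=(low[0]=0,low[1]=?,low[2]=1,low[3]=?,low[4]=?,low[5]=?,low[6]=1,low[7]=?,low[8]=1); scc=(scc[0]=?,scc[1]=?,scc[2]=0,scc[3]=?,scc[4]=?,scc[5]=?,scc[6]=0,scc[7]=?,scc[8]=0)
step 4: low=(low[0]=0,low[1]=?,low[2]=1,low[3]=4,low[4]=?,low[5]=?,low[6]=1,low[7]=?,low[8]=1); scc=(scc[0]=?,scc[1]=?,scc[2]=0,scc[3]=1,scc[4]=?,scc[5]=?,scc[6]=0,scc[7]=?,scc[8]=0)
step 5: low=(low[0]=0,low[1]=?,low[2]=1,low[3]=4,low[4]=?,low[5]=?,low[6]=1,low[7]=?,low[8]=1); scc=(scc[0]=2,scc[1]=?,scc[2]=0,scc[3]=1,scc[4]=?,scc[5]=?,scc[6]=0,scc[7]=?,scc[8]=0)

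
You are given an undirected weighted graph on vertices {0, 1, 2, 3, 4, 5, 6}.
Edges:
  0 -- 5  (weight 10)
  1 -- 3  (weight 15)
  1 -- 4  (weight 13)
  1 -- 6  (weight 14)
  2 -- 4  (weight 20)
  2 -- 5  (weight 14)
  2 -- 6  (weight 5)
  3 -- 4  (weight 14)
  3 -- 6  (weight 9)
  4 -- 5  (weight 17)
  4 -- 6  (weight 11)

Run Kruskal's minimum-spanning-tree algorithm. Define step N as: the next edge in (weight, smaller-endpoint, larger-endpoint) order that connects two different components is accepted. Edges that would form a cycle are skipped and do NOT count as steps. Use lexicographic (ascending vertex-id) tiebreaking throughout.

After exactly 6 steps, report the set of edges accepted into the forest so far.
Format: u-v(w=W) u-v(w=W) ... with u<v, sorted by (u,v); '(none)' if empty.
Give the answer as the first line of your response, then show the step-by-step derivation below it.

0-5(w=10) 1-4(w=13) 2-5(w=14) 2-6(w=5) 3-6(w=9) 4-6(w=11)

step 1: add edge 2-6 (w=5); MST = {2-6(w=5)}
step 2: add edge 3-6 (w=9); MST = {2-6(w=5) 3-6(w=9)}
step 3: add edge 0-5 (w=10); MST = {0-5(w=10) 2-6(w=5) 3-6(w=9)}
step 4: add edge 4-6 (w=11); MST = {0-5(w=10) 2-6(w=5) 3-6(w=9) 4-6(w=11)}
step 5: add edge 1-4 (w=13); MST = {0-5(w=10) 1-4(w=13) 2-6(w=5) 3-6(w=9) 4-6(w=11)}
step 6: add edge 2-5 (w=14); MST = {0-5(w=10) 1-4(w=13) 2-5(w=14) 2-6(w=5) 3-6(w=9) 4-6(w=11)}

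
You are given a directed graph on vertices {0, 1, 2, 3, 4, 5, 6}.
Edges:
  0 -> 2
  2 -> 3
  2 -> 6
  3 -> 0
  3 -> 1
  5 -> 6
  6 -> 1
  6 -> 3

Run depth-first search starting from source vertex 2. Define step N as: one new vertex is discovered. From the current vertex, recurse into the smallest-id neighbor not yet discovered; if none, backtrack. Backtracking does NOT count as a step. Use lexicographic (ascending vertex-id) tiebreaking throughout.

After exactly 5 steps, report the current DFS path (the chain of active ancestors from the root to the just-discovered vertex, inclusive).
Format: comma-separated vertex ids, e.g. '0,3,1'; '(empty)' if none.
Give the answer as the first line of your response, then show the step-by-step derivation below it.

2,6

step 1: discover 2; path=2; order=2
step 2: discover 3; path=2>3; order=2,3
step 3: discover 0; path=2>3>0; order=2,3,0
step 4: discover 1; path=2>3>1; order=2,3,0,1
step 5: discover 6; path=2>6; order=2,3,0,1,6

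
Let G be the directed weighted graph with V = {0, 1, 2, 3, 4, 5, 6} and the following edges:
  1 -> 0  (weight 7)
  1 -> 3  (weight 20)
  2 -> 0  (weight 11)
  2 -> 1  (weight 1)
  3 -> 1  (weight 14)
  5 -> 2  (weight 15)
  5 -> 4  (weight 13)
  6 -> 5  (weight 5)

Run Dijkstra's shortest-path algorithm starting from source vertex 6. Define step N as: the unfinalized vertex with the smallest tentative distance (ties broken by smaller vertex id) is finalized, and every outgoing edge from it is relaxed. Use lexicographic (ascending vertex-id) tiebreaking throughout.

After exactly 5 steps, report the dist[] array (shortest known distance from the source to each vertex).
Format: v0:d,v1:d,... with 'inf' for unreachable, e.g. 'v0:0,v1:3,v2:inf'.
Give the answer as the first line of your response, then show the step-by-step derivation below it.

v0:28,v1:21,v2:20,v3:41,v4:18,v5:5,v6:0

step 1: dist = v0:inf,v1:inf,v2:inf,v3:inf,v4:inf,v5:5,v6:0
step 2: dist = v0:inf,v1:inf,v2:20,v3:inf,v4:18,v5:5,v6:0
step 3: dist = v0:inf,v1:inf,v2:20,v3:inf,v4:18,v5:5,v6:0
step 4: dist = v0:31,v1:21,v2:20,v3:inf,v4:18,v5:5,v6:0
step 5: dist = v0:28,v1:21,v2:20,v3:41,v4:18,v5:5,v6:0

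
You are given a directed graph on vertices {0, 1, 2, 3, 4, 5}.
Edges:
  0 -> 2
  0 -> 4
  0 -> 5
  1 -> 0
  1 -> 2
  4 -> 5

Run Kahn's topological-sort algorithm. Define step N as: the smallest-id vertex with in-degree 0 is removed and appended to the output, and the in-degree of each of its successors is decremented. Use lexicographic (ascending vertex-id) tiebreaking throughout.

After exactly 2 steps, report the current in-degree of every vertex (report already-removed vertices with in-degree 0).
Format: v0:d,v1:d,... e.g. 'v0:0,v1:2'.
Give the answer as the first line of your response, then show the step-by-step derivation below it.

v0:0,v1:0,v2:0,v3:0,v4:0,v5:1

step 1: output 1; order=[1]; indeg=(0,0,1,0,1,2)
step 2: output 0; order=[1,0]; indeg=(0,0,0,0,0,1)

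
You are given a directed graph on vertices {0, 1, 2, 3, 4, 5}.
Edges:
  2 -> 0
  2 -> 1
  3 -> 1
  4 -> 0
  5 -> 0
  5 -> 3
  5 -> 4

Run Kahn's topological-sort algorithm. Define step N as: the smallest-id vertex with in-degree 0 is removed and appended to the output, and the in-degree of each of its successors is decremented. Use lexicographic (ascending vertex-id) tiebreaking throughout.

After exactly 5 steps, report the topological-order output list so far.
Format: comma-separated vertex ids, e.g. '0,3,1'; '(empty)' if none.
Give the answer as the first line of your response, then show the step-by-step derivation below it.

2,5,3,1,4

step 1: output 2; order=[2]; indeg=(2,1,0,1,1,0)
step 2: output 5; order=[2,5]; indeg=(1,1,0,0,0,0)
step 3: output 3; order=[2,5,3]; indeg=(1,0,0,0,0,0)
step 4: output 1; order=[2,5,3,1]; indeg=(1,0,0,0,0,0)
step 5: output 4; order=[2,5,3,1,4]; indeg=(0,0,0,0,0,0)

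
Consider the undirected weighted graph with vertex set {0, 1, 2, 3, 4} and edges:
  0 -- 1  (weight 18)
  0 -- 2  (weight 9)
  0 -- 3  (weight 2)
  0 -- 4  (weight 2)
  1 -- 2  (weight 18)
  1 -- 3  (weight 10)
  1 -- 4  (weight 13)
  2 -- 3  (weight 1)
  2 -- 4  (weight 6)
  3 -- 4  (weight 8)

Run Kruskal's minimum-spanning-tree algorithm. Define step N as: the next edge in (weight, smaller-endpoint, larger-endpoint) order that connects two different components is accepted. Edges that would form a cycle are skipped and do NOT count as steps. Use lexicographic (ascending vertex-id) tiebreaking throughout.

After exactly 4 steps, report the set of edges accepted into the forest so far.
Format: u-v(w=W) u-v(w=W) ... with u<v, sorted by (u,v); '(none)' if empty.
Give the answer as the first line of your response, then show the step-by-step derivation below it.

0-3(w=2) 0-4(w=2) 1-3(w=10) 2-3(w=1)

step 1: add edge 2-3 (w=1); MST = {2-3(w=1)}
step 2: add edge 0-3 (w=2); MST = {0-3(w=2) 2-3(w=1)}
step 3: add edge 0-4 (w=2); MST = {0-3(w=2) 0-4(w=2) 2-3(w=1)}
step 4: add edge 1-3 (w=10); MST = {0-3(w=2) 0-4(w=2) 1-3(w=10) 2-3(w=1)}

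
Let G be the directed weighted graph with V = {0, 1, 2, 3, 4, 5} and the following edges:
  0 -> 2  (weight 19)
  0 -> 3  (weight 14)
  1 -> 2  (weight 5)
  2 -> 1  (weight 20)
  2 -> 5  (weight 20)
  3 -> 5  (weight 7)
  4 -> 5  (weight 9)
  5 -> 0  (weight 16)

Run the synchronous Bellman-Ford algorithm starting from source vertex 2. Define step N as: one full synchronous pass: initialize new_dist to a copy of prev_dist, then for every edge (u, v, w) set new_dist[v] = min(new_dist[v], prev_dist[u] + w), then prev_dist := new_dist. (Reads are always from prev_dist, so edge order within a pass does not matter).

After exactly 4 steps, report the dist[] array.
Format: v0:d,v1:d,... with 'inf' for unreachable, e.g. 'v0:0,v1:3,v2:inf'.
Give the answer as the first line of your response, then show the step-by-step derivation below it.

v0:36,v1:20,v2:0,v3:50,v4:inf,v5:20

step 1: dist = v0:inf,v1:20,v2:0,v3:inf,v4:inf,v5:20
step 2: dist = v0:36,v1:20,v2:0,v3:inf,v4:inf,v5:20
step 3: dist = v0:36,v1:20,v2:0,v3:50,v4:inf,v5:20
step 4: dist = v0:36,v1:20,v2:0,v3:50,v4:inf,v5:20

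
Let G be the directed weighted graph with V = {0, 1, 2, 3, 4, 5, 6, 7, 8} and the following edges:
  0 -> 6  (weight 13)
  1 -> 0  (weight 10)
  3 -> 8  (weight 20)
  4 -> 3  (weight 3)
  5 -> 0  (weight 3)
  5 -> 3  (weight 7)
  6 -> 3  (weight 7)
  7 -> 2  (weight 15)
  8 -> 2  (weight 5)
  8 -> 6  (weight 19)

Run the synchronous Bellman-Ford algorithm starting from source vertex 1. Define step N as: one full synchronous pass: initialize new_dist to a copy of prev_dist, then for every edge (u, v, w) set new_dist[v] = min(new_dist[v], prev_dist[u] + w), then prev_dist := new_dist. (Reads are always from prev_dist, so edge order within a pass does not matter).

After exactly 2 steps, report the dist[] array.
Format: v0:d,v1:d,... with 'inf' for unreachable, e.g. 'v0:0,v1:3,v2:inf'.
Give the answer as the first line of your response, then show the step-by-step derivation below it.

v0:10,v1:0,v2:inf,v3:inf,v4:inf,v5:inf,v6:23,v7:inf,v8:inf

step 1: dist = v0:10,v1:0,v2:inf,v3:inf,v4:inf,v5:inf,v6:inf,v7:inf,v8:inf
step 2: dist = v0:10,v1:0,v2:inf,v3:inf,v4:inf,v5:inf,v6:23,v7:inf,v8:inf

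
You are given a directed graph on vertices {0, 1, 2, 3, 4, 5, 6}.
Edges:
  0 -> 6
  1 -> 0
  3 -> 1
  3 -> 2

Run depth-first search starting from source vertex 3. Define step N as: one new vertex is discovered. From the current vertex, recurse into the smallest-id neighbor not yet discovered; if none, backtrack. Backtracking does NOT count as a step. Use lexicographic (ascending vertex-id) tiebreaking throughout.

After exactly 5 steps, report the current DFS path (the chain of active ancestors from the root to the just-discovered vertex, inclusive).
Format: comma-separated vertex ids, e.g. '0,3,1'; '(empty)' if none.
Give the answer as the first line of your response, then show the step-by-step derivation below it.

3,2

step 1: discover 3; path=3; order=3
step 2: discover 1; path=3>1; order=3,1
step 3: discover 0; path=3>1>0; order=3,1,0
step 4: discover 6; path=3>1>0>6; order=3,1,0,6
step 5: discover 2; path=3>2; order=3,1,0,6,2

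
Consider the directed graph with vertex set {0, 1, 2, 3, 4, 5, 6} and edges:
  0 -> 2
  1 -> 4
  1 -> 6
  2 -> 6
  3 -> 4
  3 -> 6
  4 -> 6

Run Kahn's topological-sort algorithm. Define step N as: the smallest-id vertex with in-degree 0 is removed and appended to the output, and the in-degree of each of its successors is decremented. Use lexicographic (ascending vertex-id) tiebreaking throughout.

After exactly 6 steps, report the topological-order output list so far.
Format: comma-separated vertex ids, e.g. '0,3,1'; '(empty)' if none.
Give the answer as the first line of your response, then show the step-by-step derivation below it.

0,1,2,3,4,5

step 1: output 0; order=[0]; indeg=(0,0,0,0,2,0,4)
step 2: output 1; order=[0,1]; indeg=(0,0,0,0,1,0,3)
step 3: output 2; order=[0,1,2]; indeg=(0,0,0,0,1,0,2)
step 4: output 3; order=[0,1,2,3]; indeg=(0,0,0,0,0,0,1)
step 5: output 4; order=[0,1,2,3,4]; indeg=(0,0,0,0,0,0,0)
step 6: output 5; order=[0,1,2,3,4,5]; indeg=(0,0,0,0,0,0,0)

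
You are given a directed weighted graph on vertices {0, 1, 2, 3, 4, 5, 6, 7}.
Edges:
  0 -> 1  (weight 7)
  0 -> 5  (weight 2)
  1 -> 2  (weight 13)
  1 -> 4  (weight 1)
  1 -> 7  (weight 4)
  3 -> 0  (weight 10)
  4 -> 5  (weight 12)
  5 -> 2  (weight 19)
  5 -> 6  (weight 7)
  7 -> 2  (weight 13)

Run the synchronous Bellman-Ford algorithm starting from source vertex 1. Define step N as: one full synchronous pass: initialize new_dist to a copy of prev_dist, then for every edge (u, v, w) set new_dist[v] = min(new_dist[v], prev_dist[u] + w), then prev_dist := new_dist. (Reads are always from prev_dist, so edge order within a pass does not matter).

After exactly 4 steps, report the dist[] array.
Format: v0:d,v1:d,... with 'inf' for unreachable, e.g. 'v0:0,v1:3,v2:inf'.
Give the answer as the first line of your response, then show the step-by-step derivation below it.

v0:inf,v1:0,v2:13,v3:inf,v4:1,v5:13,v6:20,v7:4

step 1: dist = v0:inf,v1:0,v2:13,v3:inf,v4:1,v5:inf,v6:inf,v7:4
step 2: dist = v0:inf,v1:0,v2:13,v3:inf,v4:1,v5:13,v6:inf,v7:4
step 3: dist = v0:inf,v1:0,v2:13,v3:inf,v4:1,v5:13,v6:20,v7:4
step 4: dist = v0:inf,v1:0,v2:13,v3:inf,v4:1,v5:13,v6:20,v7:4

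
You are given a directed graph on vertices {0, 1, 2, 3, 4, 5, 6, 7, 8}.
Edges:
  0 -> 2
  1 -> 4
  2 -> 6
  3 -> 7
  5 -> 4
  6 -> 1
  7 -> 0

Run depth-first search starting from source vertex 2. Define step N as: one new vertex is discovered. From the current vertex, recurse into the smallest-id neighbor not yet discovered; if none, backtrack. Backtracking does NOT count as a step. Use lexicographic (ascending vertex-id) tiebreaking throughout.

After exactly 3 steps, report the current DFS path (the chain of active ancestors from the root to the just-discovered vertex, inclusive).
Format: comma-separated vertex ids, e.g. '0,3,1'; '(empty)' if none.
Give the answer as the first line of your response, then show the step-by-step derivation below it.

2,6,1

step 1: discover 2; path=2; order=2
step 2: discover 6; path=2>6; order=2,6
step 3: discover 1; path=2>6>1; order=2,6,1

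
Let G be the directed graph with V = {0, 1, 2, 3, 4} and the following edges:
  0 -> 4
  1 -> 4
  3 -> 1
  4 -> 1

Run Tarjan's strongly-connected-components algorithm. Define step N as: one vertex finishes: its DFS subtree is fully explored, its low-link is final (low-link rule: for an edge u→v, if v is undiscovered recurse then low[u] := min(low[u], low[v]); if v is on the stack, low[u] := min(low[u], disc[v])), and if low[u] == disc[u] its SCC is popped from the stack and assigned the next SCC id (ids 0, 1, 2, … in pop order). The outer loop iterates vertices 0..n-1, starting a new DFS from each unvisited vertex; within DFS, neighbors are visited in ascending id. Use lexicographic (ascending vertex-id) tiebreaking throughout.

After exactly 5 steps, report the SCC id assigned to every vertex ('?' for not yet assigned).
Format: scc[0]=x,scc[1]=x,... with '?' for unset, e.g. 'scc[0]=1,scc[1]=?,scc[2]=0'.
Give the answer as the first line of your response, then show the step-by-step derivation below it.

scc[0]=1,scc[1]=0,scc[2]=2,scc[3]=3,scc[4]=0

step 1: low=(low[0]=0,low[1]=1,low[2]=?,low[3]=?,low[4]=1); scc=(scc[0]=?,scc[1]=?,scc[2]=?,scc[3]=?,scc[4]=?)
step 2: low=(low[0]=0,low[1]=1,low[2]=?,low[3]=?,low[4]=1); scc=(scc[0]=?,scc[1]=0,scc[2]=?,scc[3]=?,scc[4]=0)
step 3: low=(low[0]=0,low[1]=1,low[2]=?,low[3]=?,low[4]=1); scc=(scc[0]=1,scc[1]=0,scc[2]=?,scc[3]=?,scc[4]=0)
step 4: low=(low[0]=0,low[1]=1,low[2]=3,low[3]=?,low[4]=1); scc=(scc[0]=1,scc[1]=0,scc[2]=2,scc[3]=?,scc[4]=0)
step 5: low=(low[0]=0,low[1]=1,low[2]=3,low[3]=4,low[4]=1); scc=(scc[0]=1,scc[1]=0,scc[2]=2,scc[3]=3,scc[4]=0)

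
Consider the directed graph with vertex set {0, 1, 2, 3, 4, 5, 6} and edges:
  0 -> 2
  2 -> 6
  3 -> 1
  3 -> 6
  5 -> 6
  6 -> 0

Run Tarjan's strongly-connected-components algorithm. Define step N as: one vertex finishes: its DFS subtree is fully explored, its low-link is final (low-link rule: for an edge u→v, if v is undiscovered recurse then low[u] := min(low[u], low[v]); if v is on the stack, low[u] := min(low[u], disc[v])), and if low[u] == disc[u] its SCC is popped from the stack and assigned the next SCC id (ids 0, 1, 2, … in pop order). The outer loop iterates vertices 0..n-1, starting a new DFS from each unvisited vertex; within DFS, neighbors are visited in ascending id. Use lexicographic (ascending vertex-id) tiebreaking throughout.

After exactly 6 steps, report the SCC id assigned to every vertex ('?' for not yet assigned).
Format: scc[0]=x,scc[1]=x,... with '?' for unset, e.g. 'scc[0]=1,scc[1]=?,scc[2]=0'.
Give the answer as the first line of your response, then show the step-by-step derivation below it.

scc[0]=0,scc[1]=1,scc[2]=0,scc[3]=2,scc[4]=3,scc[5]=?,scc[6]=0

step 1: low=(low[0]=0,low[1]=?,low[2]=1,low[3]=?,low[4]=?,low[5]=?,low[6]=0); scc=(scc[0]=?,scc[1]=?,scc[2]=?,scc[3]=?,scc[4]=?,scc[5]=?,scc[6]=?)
step 2: low=(low[0]=0,low[1]=?,low[2]=0,low[3]=?,low[4]=?,low[5]=?,low[6]=0); scc=(scc[0]=?,scc[1]=?,scc[2]=?,scc[3]=?,scc[4]=?,scc[5]=?,scc[6]=?)
step 3: low=(low[0]=0,low[1]=?,low[2]=0,low[3]=?,low[4]=?,low[5]=?,low[6]=0); scc=(scc[0]=0,scc[1]=?,scc[2]=0,scc[3]=?,scc[4]=?,scc[5]=?,scc[6]=0)
step 4: low=(low[0]=0,low[1]=3,low[2]=0,low[3]=?,low[4]=?,low[5]=?,low[6]=0); scc=(scc[0]=0,scc[1]=1,scc[2]=0,scc[3]=?,scc[4]=?,scc[5]=?,scc[6]=0)
step 5: low=(low[0]=0,low[1]=3,low[2]=0,low[3]=4,low[4]=?,low[5]=?,low[6]=0); scc=(scc[0]=0,scc[1]=1,scc[2]=0,scc[3]=2,scc[4]=?,scc[5]=?,scc[6]=0)
step 6: low=(low[0]=0,low[1]=3,low[2]=0,low[3]=4,low[4]=5,low[5]=?,low[6]=0); scc=(scc[0]=0,scc[1]=1,scc[2]=0,scc[3]=2,scc[4]=3,scc[5]=?,scc[6]=0)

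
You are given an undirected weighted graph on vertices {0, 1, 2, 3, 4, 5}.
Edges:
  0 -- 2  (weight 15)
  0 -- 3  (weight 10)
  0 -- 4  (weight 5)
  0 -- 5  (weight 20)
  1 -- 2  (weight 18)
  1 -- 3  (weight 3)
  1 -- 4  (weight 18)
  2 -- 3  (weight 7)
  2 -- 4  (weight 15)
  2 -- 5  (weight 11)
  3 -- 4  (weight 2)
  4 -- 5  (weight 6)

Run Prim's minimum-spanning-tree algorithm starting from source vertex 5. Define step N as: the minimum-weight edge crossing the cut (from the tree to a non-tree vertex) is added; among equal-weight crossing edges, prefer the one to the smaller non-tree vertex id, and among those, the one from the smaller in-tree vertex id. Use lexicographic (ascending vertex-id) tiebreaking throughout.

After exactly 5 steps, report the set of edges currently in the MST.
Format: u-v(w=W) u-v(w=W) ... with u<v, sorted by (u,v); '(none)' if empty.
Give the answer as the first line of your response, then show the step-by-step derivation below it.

0-4(w=5) 1-3(w=3) 2-3(w=7) 3-4(w=2) 4-5(w=6)

step 1: add edge 4-5 (w=6); MST = {4-5(w=6)}
step 2: add edge 3-4 (w=2); MST = {3-4(w=2) 4-5(w=6)}
step 3: add edge 1-3 (w=3); MST = {1-3(w=3) 3-4(w=2) 4-5(w=6)}
step 4: add edge 0-4 (w=5); MST = {0-4(w=5) 1-3(w=3) 3-4(w=2) 4-5(w=6)}
step 5: add edge 2-3 (w=7); MST = {0-4(w=5) 1-3(w=3) 2-3(w=7) 3-4(w=2) 4-5(w=6)}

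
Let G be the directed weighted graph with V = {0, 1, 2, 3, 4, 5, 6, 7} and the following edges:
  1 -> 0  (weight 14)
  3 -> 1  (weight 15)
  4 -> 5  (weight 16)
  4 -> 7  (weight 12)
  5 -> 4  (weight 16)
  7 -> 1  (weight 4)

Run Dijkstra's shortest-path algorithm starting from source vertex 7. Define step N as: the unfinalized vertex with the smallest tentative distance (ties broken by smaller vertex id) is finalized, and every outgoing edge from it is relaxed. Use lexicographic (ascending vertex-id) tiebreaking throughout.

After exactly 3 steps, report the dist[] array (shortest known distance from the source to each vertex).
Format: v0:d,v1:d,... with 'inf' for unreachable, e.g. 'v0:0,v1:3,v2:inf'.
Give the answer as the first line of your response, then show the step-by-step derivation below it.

v0:18,v1:4,v2:inf,v3:inf,v4:inf,v5:inf,v6:inf,v7:0

step 1: dist = v0:inf,v1:4,v2:inf,v3:inf,v4:inf,v5:inf,v6:inf,v7:0
step 2: dist = v0:18,v1:4,v2:inf,v3:inf,v4:inf,v5:inf,v6:inf,v7:0
step 3: dist = v0:18,v1:4,v2:inf,v3:inf,v4:inf,v5:inf,v6:inf,v7:0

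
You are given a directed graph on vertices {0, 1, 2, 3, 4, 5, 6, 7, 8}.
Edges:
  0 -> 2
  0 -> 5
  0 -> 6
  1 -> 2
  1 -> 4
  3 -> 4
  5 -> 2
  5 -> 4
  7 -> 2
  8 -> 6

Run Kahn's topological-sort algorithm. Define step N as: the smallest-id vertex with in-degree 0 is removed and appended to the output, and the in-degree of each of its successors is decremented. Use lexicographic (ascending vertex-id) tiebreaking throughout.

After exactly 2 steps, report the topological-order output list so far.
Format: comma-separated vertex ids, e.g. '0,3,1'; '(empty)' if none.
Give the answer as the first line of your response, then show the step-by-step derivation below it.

0,1

step 1: output 0; order=[0]; indeg=(0,0,3,0,3,0,1,0,0)
step 2: output 1; order=[0,1]; indeg=(0,0,2,0,2,0,1,0,0)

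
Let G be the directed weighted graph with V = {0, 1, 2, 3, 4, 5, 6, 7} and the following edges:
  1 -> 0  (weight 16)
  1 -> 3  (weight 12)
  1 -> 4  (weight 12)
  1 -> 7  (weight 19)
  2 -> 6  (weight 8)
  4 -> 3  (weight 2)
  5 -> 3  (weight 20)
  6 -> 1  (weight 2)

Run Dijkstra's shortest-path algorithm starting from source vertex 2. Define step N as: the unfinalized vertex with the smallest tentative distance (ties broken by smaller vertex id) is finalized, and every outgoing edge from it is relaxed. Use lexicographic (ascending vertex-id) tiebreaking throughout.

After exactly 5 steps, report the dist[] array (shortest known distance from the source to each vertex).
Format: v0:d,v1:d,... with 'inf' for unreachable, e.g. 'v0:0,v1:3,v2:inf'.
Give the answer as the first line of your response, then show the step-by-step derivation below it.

v0:26,v1:10,v2:0,v3:22,v4:22,v5:inf,v6:8,v7:29

step 1: dist = v0:inf,v1:inf,v2:0,v3:inf,v4:inf,v5:inf,v6:8,v7:inf
step 2: dist = v0:inf,v1:10,v2:0,v3:inf,v4:inf,v5:inf,v6:8,v7:inf
step 3: dist = v0:26,v1:10,v2:0,v3:22,v4:22,v5:inf,v6:8,v7:29
step 4: dist = v0:26,v1:10,v2:0,v3:22,v4:22,v5:inf,v6:8,v7:29
step 5: dist = v0:26,v1:10,v2:0,v3:22,v4:22,v5:inf,v6:8,v7:29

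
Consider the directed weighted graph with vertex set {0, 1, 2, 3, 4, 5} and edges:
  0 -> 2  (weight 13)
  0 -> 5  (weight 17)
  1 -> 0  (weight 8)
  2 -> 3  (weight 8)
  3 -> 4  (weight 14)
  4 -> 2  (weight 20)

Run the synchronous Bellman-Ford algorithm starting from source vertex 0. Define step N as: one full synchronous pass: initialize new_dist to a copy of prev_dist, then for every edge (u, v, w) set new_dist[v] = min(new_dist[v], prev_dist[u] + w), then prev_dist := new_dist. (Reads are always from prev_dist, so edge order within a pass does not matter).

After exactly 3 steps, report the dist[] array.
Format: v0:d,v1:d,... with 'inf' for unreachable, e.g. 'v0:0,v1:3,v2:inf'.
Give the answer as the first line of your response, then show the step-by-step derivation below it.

v0:0,v1:inf,v2:13,v3:21,v4:35,v5:17

step 1: dist = v0:0,v1:inf,v2:13,v3:inf,v4:inf,v5:17
step 2: dist = v0:0,v1:inf,v2:13,v3:21,v4:inf,v5:17
step 3: dist = v0:0,v1:inf,v2:13,v3:21,v4:35,v5:17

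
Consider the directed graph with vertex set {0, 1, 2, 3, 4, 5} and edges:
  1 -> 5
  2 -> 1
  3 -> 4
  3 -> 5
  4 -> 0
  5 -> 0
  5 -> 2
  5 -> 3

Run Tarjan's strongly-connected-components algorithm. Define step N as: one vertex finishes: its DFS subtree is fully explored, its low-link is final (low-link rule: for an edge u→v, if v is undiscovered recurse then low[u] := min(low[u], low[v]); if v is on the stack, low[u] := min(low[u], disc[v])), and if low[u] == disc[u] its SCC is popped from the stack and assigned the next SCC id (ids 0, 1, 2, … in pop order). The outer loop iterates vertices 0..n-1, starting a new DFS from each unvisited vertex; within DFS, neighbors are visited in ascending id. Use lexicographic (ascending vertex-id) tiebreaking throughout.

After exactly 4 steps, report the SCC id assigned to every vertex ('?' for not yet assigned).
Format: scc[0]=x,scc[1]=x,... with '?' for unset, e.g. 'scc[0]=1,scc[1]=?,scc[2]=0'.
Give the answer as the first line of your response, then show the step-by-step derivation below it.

scc[0]=0,scc[1]=?,scc[2]=?,scc[3]=?,scc[4]=1,scc[5]=?

step 1: low=(low[0]=0,low[1]=?,low[2]=?,low[3]=?,low[4]=?,low[5]=?); scc=(scc[0]=0,scc[1]=?,scc[2]=?,scc[3]=?,scc[4]=?,scc[5]=?)
step 2: low=(low[0]=0,low[1]=1,low[2]=1,low[3]=?,low[4]=?,low[5]=2); scc=(scc[0]=0,scc[1]=?,scc[2]=?,scc[3]=?,scc[4]=?,scc[5]=?)
step 3: low=(low[0]=0,low[1]=1,low[2]=1,low[3]=4,low[4]=5,low[5]=1); scc=(scc[0]=0,scc[1]=?,scc[2]=?,scc[3]=?,scc[4]=1,scc[5]=?)
step 4: low=(low[0]=0,low[1]=1,low[2]=1,low[3]=2,low[4]=5,low[5]=1); scc=(scc[0]=0,scc[1]=?,scc[2]=?,scc[3]=?,scc[4]=1,scc[5]=?)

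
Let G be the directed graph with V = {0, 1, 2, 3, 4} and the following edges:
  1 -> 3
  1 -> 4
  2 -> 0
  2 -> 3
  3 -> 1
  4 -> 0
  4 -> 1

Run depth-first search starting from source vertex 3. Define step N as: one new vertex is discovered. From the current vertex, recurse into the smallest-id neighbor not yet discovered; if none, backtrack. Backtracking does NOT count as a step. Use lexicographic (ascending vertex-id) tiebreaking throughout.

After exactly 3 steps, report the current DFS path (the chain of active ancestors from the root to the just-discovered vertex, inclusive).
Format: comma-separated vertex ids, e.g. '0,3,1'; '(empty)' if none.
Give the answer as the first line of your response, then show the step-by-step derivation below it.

3,1,4

step 1: discover 3; path=3; order=3
step 2: discover 1; path=3>1; order=3,1
step 3: discover 4; path=3>1>4; order=3,1,4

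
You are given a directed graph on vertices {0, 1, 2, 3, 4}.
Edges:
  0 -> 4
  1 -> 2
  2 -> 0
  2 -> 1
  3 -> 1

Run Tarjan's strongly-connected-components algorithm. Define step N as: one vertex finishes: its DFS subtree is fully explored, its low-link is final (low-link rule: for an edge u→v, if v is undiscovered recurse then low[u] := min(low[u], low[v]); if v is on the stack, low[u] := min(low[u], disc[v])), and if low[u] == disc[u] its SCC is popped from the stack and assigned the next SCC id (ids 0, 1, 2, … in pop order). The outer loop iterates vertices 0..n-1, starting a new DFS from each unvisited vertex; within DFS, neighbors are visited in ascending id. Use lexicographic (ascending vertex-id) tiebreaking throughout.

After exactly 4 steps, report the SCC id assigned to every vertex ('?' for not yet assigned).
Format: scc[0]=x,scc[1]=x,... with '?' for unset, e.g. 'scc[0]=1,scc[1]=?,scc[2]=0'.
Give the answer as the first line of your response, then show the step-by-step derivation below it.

scc[0]=1,scc[1]=2,scc[2]=2,scc[3]=?,scc[4]=0

step 1: low=(low[0]=0,low[1]=?,low[2]=?,low[3]=?,low[4]=1); scc=(scc[0]=?,scc[1]=?,scc[2]=?,scc[3]=?,scc[4]=0)
step 2: low=(low[0]=0,low[1]=?,low[2]=?,low[3]=?,low[4]=1); scc=(scc[0]=1,scc[1]=?,scc[2]=?,scc[3]=?,scc[4]=0)
step 3: low=(low[0]=0,low[1]=2,low[2]=2,low[3]=?,low[4]=1); scc=(scc[0]=1,scc[1]=?,scc[2]=?,scc[3]=?,scc[4]=0)
step 4: low=(low[0]=0,low[1]=2,low[2]=2,low[3]=?,low[4]=1); scc=(scc[0]=1,scc[1]=2,scc[2]=2,scc[3]=?,scc[4]=0)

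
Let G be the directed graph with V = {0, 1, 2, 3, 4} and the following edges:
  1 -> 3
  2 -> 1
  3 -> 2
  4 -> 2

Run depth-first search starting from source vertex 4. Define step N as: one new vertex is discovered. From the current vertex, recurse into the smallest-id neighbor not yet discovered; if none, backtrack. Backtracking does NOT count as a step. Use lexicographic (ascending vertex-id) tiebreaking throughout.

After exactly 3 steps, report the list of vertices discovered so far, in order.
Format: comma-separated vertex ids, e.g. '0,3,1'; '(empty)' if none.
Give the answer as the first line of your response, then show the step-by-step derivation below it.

4,2,1

step 1: discover 4; path=4; order=4
step 2: discover 2; path=4>2; order=4,2
step 3: discover 1; path=4>2>1; order=4,2,1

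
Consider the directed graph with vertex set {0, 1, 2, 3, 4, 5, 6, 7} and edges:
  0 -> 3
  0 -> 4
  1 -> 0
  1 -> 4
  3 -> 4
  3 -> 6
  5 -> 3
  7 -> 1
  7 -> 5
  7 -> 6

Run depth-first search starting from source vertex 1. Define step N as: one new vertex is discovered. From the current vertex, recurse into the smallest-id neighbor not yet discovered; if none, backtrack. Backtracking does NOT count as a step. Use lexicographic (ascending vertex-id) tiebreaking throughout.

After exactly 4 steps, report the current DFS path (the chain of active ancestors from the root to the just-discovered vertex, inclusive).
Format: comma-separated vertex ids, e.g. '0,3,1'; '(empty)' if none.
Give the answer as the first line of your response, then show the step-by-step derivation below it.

1,0,3,4

step 1: discover 1; path=1; order=1
step 2: discover 0; path=1>0; order=1,0
step 3: discover 3; path=1>0>3; order=1,0,3
step 4: discover 4; path=1>0>3>4; order=1,0,3,4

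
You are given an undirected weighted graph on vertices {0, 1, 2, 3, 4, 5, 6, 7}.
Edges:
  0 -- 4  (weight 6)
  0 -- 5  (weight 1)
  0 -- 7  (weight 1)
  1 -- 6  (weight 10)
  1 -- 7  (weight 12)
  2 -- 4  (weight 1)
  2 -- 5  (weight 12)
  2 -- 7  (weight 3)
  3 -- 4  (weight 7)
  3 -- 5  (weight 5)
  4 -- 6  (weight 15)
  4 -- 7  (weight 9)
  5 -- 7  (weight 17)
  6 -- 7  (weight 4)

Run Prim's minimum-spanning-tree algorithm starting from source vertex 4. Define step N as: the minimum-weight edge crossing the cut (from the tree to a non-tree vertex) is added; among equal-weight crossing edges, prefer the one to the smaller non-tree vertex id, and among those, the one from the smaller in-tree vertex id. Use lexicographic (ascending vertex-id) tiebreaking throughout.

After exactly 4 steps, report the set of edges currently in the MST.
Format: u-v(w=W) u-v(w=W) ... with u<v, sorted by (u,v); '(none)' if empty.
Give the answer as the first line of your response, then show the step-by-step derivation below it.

0-5(w=1) 0-7(w=1) 2-4(w=1) 2-7(w=3)

step 1: add edge 2-4 (w=1); MST = {2-4(w=1)}
step 2: add edge 2-7 (w=3); MST = {2-4(w=1) 2-7(w=3)}
step 3: add edge 0-7 (w=1); MST = {0-7(w=1) 2-4(w=1) 2-7(w=3)}
step 4: add edge 0-5 (w=1); MST = {0-5(w=1) 0-7(w=1) 2-4(w=1) 2-7(w=3)}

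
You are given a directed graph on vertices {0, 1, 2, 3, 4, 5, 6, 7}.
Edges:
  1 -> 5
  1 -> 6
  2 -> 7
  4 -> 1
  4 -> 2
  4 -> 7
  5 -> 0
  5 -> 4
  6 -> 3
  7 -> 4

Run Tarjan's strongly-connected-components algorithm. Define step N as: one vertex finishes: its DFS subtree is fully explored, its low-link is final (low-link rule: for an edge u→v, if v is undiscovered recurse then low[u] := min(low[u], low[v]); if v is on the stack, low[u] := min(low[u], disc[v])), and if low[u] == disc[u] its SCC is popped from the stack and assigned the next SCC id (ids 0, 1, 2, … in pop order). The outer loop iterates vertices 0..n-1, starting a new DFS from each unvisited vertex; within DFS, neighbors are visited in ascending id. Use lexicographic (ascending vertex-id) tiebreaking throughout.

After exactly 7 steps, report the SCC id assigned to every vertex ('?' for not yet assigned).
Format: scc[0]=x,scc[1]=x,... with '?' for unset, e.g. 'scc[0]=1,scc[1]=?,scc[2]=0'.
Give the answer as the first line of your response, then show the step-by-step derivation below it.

scc[0]=0,scc[1]=?,scc[2]=?,scc[3]=1,scc[4]=?,scc[5]=?,scc[6]=2,scc[7]=?

step 1: low=(low[0]=0,low[1]=?,low[2]=?,low[3]=?,low[4]=?,low[5]=?,low[6]=?,low[7]=?); scc=(scc[0]=0,scc[1]=?,scc[2]=?,scc[3]=?,scc[4]=?,scc[5]=?,scc[6]=?,scc[7]=?)
step 2: low=(low[0]=0,low[1]=1,low[2]=4,low[3]=?,low[4]=1,low[5]=2,low[6]=?,low[7]=3); scc=(scc[0]=0,scc[1]=?,scc[2]=?,scc[3]=?,scc[4]=?,scc[5]=?,scc[6]=?,scc[7]=?)
step 3: low=(low[0]=0,low[1]=1,low[2]=3,low[3]=?,low[4]=1,low[5]=2,low[6]=?,low[7]=3); scc=(scc[0]=0,scc[1]=?,scc[2]=?,scc[3]=?,scc[4]=?,scc[5]=?,scc[6]=?,scc[7]=?)
step 4: low=(low[0]=0,low[1]=1,low[2]=3,low[3]=?,low[4]=1,low[5]=2,low[6]=?,low[7]=3); scc=(scc[0]=0,scc[1]=?,scc[2]=?,scc[3]=?,scc[4]=?,scc[5]=?,scc[6]=?,scc[7]=?)
step 5: low=(low[0]=0,low[1]=1,low[2]=3,low[3]=?,low[4]=1,low[5]=1,low[6]=?,low[7]=3); scc=(scc[0]=0,scc[1]=?,scc[2]=?,scc[3]=?,scc[4]=?,scc[5]=?,scc[6]=?,scc[7]=?)
step 6: low=(low[0]=0,low[1]=1,low[2]=3,low[3]=7,low[4]=1,low[5]=1,low[6]=6,low[7]=3); scc=(scc[0]=0,scc[1]=?,scc[2]=?,scc[3]=1,scc[4]=?,scc[5]=?,scc[6]=?,scc[7]=?)
step 7: low=(low[0]=0,low[1]=1,low[2]=3,low[3]=7,low[4]=1,low[5]=1,low[6]=6,low[7]=3); scc=(scc[0]=0,scc[1]=?,scc[2]=?,scc[3]=1,scc[4]=?,scc[5]=?,scc[6]=2,scc[7]=?)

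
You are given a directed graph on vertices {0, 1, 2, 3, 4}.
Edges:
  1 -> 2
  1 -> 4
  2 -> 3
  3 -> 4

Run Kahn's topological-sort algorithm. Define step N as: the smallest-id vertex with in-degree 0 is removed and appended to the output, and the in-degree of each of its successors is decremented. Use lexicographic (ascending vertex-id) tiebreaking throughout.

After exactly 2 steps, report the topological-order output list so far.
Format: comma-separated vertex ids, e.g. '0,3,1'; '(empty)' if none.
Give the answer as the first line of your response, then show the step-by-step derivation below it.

0,1

step 1: output 0; order=[0]; indeg=(0,0,1,1,2)
step 2: output 1; order=[0,1]; indeg=(0,0,0,1,1)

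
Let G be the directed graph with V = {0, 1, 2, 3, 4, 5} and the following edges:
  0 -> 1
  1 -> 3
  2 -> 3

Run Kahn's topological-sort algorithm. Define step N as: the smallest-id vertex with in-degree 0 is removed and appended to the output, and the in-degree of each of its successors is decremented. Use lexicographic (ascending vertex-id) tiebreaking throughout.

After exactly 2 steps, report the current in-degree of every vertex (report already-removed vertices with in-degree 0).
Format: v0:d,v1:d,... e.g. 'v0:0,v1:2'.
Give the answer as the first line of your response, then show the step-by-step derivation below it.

v0:0,v1:0,v2:0,v3:1,v4:0,v5:0

step 1: output 0; order=[0]; indeg=(0,0,0,2,0,0)
step 2: output 1; order=[0,1]; indeg=(0,0,0,1,0,0)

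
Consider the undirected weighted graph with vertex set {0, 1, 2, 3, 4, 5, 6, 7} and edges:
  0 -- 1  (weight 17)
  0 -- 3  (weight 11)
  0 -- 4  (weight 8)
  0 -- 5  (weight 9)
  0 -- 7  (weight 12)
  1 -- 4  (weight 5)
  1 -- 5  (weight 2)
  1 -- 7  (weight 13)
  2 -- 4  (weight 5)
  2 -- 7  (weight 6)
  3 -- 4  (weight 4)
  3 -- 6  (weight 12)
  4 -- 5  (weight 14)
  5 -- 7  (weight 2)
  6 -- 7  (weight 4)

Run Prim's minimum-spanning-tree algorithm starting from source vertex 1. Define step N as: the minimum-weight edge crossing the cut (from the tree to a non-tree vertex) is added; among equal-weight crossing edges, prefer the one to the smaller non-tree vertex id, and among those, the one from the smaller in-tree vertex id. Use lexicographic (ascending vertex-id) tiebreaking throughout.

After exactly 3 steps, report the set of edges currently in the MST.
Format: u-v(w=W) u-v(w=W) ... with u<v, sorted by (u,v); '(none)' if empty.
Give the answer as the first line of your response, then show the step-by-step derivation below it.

1-5(w=2) 5-7(w=2) 6-7(w=4)

step 1: add edge 1-5 (w=2); MST = {1-5(w=2)}
step 2: add edge 5-7 (w=2); MST = {1-5(w=2) 5-7(w=2)}
step 3: add edge 6-7 (w=4); MST = {1-5(w=2) 5-7(w=2) 6-7(w=4)}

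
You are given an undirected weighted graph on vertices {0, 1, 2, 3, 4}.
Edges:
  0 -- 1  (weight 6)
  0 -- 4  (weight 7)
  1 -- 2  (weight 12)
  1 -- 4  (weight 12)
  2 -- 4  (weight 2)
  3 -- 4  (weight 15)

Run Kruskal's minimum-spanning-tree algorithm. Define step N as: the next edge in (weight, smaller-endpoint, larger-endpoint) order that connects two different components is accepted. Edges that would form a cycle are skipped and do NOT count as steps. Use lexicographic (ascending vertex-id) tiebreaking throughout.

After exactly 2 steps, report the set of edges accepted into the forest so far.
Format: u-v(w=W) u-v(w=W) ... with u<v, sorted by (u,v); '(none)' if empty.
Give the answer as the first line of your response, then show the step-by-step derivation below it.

0-1(w=6) 2-4(w=2)

step 1: add edge 2-4 (w=2); MST = {2-4(w=2)}
step 2: add edge 0-1 (w=6); MST = {0-1(w=6) 2-4(w=2)}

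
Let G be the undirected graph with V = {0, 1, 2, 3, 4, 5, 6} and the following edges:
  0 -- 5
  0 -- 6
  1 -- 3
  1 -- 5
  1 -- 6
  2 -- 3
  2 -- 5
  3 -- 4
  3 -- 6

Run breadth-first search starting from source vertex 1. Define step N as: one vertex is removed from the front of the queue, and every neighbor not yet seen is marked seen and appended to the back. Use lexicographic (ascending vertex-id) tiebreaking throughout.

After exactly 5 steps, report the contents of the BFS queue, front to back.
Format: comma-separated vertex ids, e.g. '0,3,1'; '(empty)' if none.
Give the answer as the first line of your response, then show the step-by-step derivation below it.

4,0

step 1: dequeue 1; queue=[3,5,6]; order=1
step 2: dequeue 3; queue=[5,6,2,4]; order=1,3
step 3: dequeue 5; queue=[6,2,4,0]; order=1,3,5
step 4: dequeue 6; queue=[2,4,0]; order=1,3,5,6
step 5: dequeue 2; queue=[4,0]; order=1,3,5,6,2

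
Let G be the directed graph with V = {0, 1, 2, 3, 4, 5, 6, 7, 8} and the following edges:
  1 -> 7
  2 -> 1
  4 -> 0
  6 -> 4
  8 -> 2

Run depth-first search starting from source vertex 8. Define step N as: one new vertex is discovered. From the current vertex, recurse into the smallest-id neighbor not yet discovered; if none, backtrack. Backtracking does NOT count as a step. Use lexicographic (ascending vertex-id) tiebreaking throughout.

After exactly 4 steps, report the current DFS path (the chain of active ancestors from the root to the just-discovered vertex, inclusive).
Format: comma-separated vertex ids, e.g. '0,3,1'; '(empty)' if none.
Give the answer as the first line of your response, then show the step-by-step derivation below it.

8,2,1,7

step 1: discover 8; path=8; order=8
step 2: discover 2; path=8>2; order=8,2
step 3: discover 1; path=8>2>1; order=8,2,1
step 4: discover 7; path=8>2>1>7; order=8,2,1,7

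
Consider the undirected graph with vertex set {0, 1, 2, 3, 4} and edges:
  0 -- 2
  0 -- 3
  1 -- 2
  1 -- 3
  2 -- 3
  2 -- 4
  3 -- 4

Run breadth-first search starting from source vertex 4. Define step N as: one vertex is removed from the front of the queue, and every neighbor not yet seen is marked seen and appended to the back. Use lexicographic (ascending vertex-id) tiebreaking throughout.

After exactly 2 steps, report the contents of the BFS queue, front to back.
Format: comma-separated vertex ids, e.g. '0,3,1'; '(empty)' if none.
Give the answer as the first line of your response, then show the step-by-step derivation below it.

3,0,1

step 1: dequeue 4; queue=[2,3]; order=4
step 2: dequeue 2; queue=[3,0,1]; order=4,2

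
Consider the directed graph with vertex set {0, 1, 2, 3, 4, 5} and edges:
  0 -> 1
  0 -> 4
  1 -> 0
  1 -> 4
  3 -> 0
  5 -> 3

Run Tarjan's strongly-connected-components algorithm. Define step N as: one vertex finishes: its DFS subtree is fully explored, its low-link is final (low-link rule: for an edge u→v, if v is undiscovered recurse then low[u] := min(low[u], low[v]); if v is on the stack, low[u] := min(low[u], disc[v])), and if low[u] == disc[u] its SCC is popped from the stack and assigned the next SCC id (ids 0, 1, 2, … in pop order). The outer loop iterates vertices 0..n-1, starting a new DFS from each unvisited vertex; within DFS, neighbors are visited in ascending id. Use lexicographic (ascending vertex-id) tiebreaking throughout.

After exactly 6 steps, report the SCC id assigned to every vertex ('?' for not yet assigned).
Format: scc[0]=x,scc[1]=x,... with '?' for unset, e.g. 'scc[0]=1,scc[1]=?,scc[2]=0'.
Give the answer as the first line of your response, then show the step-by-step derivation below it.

scc[0]=1,scc[1]=1,scc[2]=2,scc[3]=3,scc[4]=0,scc[5]=4

step 1: low=(low[0]=0,low[1]=0,low[2]=?,low[3]=?,low[4]=2,low[5]=?); scc=(scc[0]=?,scc[1]=?,scc[2]=?,scc[3]=?,scc[4]=0,scc[5]=?)
step 2: low=(low[0]=0,low[1]=0,low[2]=?,low[3]=?,low[4]=2,low[5]=?); scc=(scc[0]=?,scc[1]=?,scc[2]=?,scc[3]=?,scc[4]=0,scc[5]=?)
step 3: low=(low[0]=0,low[1]=0,low[2]=?,low[3]=?,low[4]=2,low[5]=?); scc=(scc[0]=1,scc[1]=1,scc[2]=?,scc[3]=?,scc[4]=0,scc[5]=?)
step 4: low=(low[0]=0,low[1]=0,low[2]=3,low[3]=?,low[4]=2,low[5]=?); scc=(scc[0]=1,scc[1]=1,scc[2]=2,scc[3]=?,scc[4]=0,scc[5]=?)
step 5: low=(low[0]=0,low[1]=0,low[2]=3,low[3]=4,low[4]=2,low[5]=?); scc=(scc[0]=1,scc[1]=1,scc[2]=2,scc[3]=3,scc[4]=0,scc[5]=?)
step 6: low=(low[0]=0,low[1]=0,low[2]=3,low[3]=4,low[4]=2,low[5]=5); scc=(scc[0]=1,scc[1]=1,scc[2]=2,scc[3]=3,scc[4]=0,scc[5]=4)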